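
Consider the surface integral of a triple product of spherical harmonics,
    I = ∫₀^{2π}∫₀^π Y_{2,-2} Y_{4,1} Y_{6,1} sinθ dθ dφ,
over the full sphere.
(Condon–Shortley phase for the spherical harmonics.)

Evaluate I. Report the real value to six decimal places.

Checks pass: Σm=0; 12 even; l₃=6∈[2,6].
(2·2+1)(2·4+1)(2·6+1) = 585
Δ: 0! 4! 8! / 13! → 1/6435
sum: t=0:+1/2304 = 1/2304
3j²(2 4 6; 0 0 0) = Δ·Π!·Σ² = 5/143  (sign +1)
sum: t=0:+1/17280 = 1/17280
3j²(2 4 6; -2 1 1) = Δ·Π!·Σ² = 7/1287  (sign -1)
combine: 4πI² = 585·5/143·7/1287 = 175/1573
take √, sign -1: I = -0.09409136

-0.094091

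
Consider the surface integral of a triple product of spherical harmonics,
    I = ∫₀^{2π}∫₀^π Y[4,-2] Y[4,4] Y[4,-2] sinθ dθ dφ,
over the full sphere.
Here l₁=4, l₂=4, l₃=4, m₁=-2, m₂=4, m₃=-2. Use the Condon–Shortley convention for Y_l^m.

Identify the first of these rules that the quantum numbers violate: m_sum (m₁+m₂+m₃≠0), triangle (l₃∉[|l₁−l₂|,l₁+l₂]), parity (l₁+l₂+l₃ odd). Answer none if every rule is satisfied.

m₁+m₂+m₃ = -2 + 4 − 2 = 0  ✓
triangle: |4−4|=0 ≤ l₃=4 ≤ 4+4=8  ✓
parity: l₁+l₂+l₃ = 12 is even  ✓

none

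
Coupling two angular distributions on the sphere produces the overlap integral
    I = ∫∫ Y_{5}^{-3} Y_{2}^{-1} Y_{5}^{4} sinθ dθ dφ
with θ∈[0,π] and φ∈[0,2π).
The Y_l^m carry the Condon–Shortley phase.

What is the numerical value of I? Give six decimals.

Checks pass: Σm=0; 12 even; l₃=5∈[3,7].
(2·5+1)(2·2+1)(2·5+1) = 605
Δ: 2! 8! 2! / 13! → 1/38610
sum: t=0:+1/2880 t=1:−1/576 t=2:+1/2880 = -1/960
3j²(5 2 5; 0 0 0) = Δ·Π!·Σ² = 10/429  (sign +1)
sum: t=0:+1/80640 t=1:−1/10080 = -1/11520
3j²(5 2 5; -3 -1 4) = Δ·Π!·Σ² = 49/1430  (sign +1)
combine: 4πI² = 605·10/429·49/1430 = 245/507
take √, sign +1: I = 0.19609844

0.196098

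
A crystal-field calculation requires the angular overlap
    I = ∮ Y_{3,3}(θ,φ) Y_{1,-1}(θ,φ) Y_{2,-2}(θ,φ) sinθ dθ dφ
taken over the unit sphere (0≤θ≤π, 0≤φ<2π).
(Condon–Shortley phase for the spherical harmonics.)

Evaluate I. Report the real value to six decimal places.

Checks pass: Σm=0; 6 even; l₃=2∈[2,4].
(2·3+1)(2·1+1)(2·2+1) = 105
Δ: 2! 4! 0! / 7! → 1/105
sum: t=1:−1/4 = -1/4
3j²(3 1 2; 0 0 0) = Δ·Π!·Σ² = 3/35  (sign -1)
sum: t=0:+1/48 = 1/48
3j²(3 1 2; 3 -1 -2) = Δ·Π!·Σ² = 1/7  (sign +1)
combine: 4πI² = 105·3/35·1/7 = 9/7
take √, sign -1: I = -0.31986543

-0.319865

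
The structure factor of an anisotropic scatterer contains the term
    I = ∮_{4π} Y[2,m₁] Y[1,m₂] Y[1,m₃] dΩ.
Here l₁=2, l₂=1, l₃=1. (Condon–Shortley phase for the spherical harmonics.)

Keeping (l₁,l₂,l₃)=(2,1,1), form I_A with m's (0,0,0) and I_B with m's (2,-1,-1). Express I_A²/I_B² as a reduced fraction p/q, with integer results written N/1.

Same 2,1,1: normalisation and zero-m 3j drop out of the ratio.
A: Δ: 2! 2! 0! / 5! → 1/30; sum: t=1:−1/1 = -1/1; 3j²(2 1 1; 0 0 0) = Δ·Π!·Σ² = 2/15  (sign +1)
B: Δ: 2! 2! 0! / 5! → 1/30; sum: t=0:+1/4 = 1/4; 3j²(2 1 1; 2 -1 -1) = Δ·Π!·Σ² = 1/5  (sign +1)
I_A²/I_B² = (2/15)/(1/5) = 2/3

2/3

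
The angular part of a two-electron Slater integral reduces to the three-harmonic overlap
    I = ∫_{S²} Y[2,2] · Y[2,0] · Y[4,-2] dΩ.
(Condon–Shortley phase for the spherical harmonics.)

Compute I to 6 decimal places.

m-sum 0 ✓  L=8 even ✓  0≤4≤4 ✓
Π(2lᵢ+1) = 5×5×9 = 225
triangle coeff Δ(2,2,4) = 1/630
Σ_t [0,0]: t=0:+1/16 = 1/16
(3j)²=2/35 [(2 2 4; 0 0 0)], sign=+1
Σ_t [0,0]: t=0:+1/96 = 1/96
(3j)²=1/42 [(2 2 4; 2 0 -2)], sign=+1
⇒ 4πI² = 15/49
I = (+1)√(15/49/(4π)) = 0.15607835

0.156078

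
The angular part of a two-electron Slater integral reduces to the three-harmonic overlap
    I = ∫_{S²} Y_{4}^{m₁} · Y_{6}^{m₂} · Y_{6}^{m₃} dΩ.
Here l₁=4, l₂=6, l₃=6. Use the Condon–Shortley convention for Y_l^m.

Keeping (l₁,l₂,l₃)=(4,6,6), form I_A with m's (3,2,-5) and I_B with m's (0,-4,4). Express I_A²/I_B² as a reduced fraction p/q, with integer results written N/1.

Same 4,6,6: normalisation and zero-m 3j drop out of the ratio.
A: Δ: 4! 4! 8! / 17! → 1/15315300; sum: t=0:+1/5806080 t=1:−1/725760 = -1/829440; 3j²(4 6 6; 3 2 -5) = Δ·Π!·Σ² = 49/2652  (sign +1)
B: Δ: 4! 4! 8! / 17! → 1/15315300; sum: t=0:+1/829440 t=1:−1/181440 t=2:+1/645120 = -1/362880; 3j²(4 6 6; 0 -4 4) = Δ·Π!·Σ² = 256/17017  (sign -1)
I_A²/I_B² = (49/2652)/(256/17017) = 3773/3072

3773/3072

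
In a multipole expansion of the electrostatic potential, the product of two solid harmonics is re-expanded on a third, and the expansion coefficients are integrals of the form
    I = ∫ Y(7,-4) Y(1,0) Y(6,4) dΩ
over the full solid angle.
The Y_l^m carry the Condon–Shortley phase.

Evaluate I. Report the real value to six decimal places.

0.201000

Checks pass: Σm=0; 14 even; l₃=6∈[6,8].
(2·7+1)(2·1+1)(2·6+1) = 585
Δ: 2! 12! 0! / 15! → 1/1365
sum: t=1:−1/518400 = -1/518400
3j²(7 1 6; 0 0 0) = Δ·Π!·Σ² = 7/195  (sign -1)
sum: t=1:−1/7257600 = -1/7257600
3j²(7 1 6; -4 0 4) = Δ·Π!·Σ² = 11/455  (sign -1)
combine: 4πI² = 585·7/195·11/455 = 33/65
take √, sign +1: I = 0.20099968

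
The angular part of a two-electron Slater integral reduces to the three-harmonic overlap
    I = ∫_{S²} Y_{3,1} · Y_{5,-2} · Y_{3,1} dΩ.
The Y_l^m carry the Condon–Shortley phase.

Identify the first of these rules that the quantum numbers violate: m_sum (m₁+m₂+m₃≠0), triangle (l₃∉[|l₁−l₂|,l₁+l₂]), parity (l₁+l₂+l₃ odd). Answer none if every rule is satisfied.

m₁+m₂+m₃ = 1 − 2 + 1 = 0  ✓
triangle: |3−5|=2 ≤ l₃=3 ≤ 3+5=8  ✓
parity: l₁+l₂+l₃ = 11 is odd  ✗

parity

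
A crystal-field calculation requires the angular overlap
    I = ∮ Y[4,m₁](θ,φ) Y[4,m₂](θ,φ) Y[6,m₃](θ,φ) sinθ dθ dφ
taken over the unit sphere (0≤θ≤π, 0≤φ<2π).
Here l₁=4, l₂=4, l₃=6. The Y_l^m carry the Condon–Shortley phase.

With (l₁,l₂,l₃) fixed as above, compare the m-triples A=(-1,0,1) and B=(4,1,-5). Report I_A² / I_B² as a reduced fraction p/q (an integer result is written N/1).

35/132

l's match ⇒ only the (l;m) 3-j factors differ between A and B.
A: triangle coeff Δ(4,4,6) = 1/1261260; Σ_t [0,2]: t=0:+1/11520 t=1:−1/1728 t=2:+1/3456 = -7/34560; (3j)²=7/858 [(4 4 6; -1 0 1)], sign=+1
B: triangle coeff Δ(4,4,6) = 1/1261260; Σ_t [0,0]: t=0:+1/172800 = 1/172800; (3j)²=2/65 [(4 4 6; 4 1 -5)], sign=-1
I_A²/I_B² = (7/858)/(2/65) = 35/132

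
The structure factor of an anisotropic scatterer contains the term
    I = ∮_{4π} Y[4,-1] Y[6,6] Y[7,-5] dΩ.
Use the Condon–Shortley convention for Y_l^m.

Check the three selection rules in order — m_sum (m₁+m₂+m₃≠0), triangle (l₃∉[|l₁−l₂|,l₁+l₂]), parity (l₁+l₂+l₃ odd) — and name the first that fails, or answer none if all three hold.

parity

Σmᵢ = 0  ✓
l₃∈[|l₁−l₂|,l₁+l₂]=[2,10], have l₃=7  ✓
Σlᵢ = 17 ⇒ odd  ✗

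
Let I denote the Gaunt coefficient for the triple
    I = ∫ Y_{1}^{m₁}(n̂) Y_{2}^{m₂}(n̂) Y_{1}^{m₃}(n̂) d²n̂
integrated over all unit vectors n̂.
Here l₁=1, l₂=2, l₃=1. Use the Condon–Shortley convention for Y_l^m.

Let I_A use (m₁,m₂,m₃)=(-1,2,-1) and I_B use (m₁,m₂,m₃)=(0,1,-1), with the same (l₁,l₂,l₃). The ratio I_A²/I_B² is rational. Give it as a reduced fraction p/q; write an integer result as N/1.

Shared (l₁,l₂,l₃)=(1,2,1): N and (l;000)² cancel in I_A²/I_B².
A: Δ = 2!·0!·2!/5! = 1/30; Racah Σ t=2..2: t=2:+1/4 = 1/4; ⇒ 3j(1 2 1; -1 2 -1)² = 1/5, sgn +1
B: Δ = 2!·0!·2!/5! = 1/30; Racah Σ t=1..1: t=1:−1/2 = -1/2; ⇒ 3j(1 2 1; 0 1 -1)² = 1/10, sgn -1
I_A²/I_B² = (1/5)/(1/10) = 2/1

2/1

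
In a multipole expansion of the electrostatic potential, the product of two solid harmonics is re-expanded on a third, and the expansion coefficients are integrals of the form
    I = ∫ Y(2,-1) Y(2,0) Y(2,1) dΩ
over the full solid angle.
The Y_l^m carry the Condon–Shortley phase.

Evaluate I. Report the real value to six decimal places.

Rules hold: Σm=0, L=6 even, 0≤2≤4.
N = 5·5·5 = 125
Δ = 2!·2!·2!/7! = 1/630
Racah Σ t=0..2: t=0:+1/8 t=1:−1/1 t=2:+1/8 = -3/4
⇒ 3j(2 2 2; 0 0 0)² = 2/35, sgn -1
Racah Σ t=1..2: t=1:−1/2 t=2:+1/4 = -1/4
⇒ 3j(2 2 2; -1 0 1)² = 1/70, sgn +1
4πI² = N·(3j₀)²·(3jₘ)² = 5/49
I = -1·√(0.102041/4π) = -0.09011188

-0.090112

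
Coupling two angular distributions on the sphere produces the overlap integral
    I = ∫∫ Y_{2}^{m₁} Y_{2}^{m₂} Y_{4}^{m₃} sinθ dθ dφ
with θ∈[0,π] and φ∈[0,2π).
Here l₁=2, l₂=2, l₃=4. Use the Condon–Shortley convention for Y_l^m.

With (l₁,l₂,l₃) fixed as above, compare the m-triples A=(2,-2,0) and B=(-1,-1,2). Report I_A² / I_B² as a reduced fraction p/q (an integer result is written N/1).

1/40

Shared (l₁,l₂,l₃)=(2,2,4): N and (l;000)² cancel in I_A²/I_B².
A: Δ = 0!·4!·4!/9! = 1/630; Racah Σ t=0..0: t=0:+1/576 = 1/576; ⇒ 3j(2 2 4; 2 -2 0)² = 1/630, sgn +1
B: Δ = 0!·4!·4!/9! = 1/630; Racah Σ t=0..0: t=0:+1/36 = 1/36; ⇒ 3j(2 2 4; -1 -1 2)² = 4/63, sgn +1
I_A²/I_B² = (1/630)/(4/63) = 1/40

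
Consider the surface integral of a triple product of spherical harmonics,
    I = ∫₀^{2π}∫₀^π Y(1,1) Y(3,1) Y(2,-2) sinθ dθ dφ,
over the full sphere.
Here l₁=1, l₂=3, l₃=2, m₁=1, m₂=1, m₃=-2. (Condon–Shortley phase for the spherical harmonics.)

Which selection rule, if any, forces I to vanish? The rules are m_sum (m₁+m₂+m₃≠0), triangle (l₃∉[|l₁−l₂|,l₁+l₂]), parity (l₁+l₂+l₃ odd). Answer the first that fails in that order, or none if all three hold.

none

azimuthal sum: 1 + 1 − 2 = 0  ✓
2 ≤ 2 ≤ 4 (triangle on l)  ✓
L = 1 + 3 + 2 = 6 (even)  ✓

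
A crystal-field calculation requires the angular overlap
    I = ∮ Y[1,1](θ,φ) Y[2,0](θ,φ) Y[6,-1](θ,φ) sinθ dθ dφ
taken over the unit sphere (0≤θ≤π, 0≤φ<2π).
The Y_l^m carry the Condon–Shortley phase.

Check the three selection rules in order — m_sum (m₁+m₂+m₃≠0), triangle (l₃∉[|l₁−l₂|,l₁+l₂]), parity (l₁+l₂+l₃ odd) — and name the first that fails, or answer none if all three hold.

m₁+m₂+m₃ = 1 + 0 − 1 = 0  ✓
triangle: |1−2|=1 ≤ l₃=6 ≤ 1+2=3  ✗
parity: l₁+l₂+l₃ = 9 is odd

triangle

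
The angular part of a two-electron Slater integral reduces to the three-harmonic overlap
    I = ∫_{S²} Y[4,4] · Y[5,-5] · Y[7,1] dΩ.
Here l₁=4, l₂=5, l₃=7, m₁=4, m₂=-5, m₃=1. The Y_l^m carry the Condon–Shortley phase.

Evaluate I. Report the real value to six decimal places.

Checks pass: Σm=0; 16 even; l₃=7∈[1,9].
(2·4+1)(2·5+1)(2·7+1) = 1485
Δ: 2! 6! 8! / 17! → 1/6126120
sum: t=0:+1/69120 t=1:−1/20736 t=2:+1/69120 = -1/51840
3j²(4 5 7; 0 0 0) = Δ·Π!·Σ² = 280/21879  (sign +1)
sum: t=0:+1/58060800 = 1/58060800
3j²(4 5 7; 4 -5 1) = Δ·Π!·Σ² = 1/4862  (sign +1)
combine: 4πI² = 1485·280/21879·1/4862 = 2100/537251
take √, sign +1: I = 0.01763665

0.017637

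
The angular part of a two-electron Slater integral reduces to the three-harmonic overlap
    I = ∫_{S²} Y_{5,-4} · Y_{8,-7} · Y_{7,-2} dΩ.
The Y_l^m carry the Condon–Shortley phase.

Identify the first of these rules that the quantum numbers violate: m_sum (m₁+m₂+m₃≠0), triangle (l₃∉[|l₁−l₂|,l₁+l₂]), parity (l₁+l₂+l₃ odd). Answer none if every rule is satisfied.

m_sum

Σmᵢ = -13  ✗
l₃∈[|l₁−l₂|,l₁+l₂]=[3,13], have l₃=7
Σlᵢ = 20 ⇒ even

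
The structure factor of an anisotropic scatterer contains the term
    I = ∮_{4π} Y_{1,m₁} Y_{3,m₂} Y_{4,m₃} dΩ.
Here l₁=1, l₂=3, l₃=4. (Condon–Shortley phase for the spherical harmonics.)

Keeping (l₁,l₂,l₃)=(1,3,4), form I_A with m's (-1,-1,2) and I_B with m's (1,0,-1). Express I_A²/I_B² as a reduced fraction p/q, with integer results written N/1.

3/2

l's match ⇒ only the (l;m) 3-j factors differ between A and B.
A: triangle coeff Δ(1,3,4) = 1/252; Σ_t [0,0]: t=0:+1/96 = 1/96; (3j)²=5/84 [(1 3 4; -1 -1 2)], sign=+1
B: triangle coeff Δ(1,3,4) = 1/252; Σ_t [0,0]: t=0:+1/72 = 1/72; (3j)²=5/126 [(1 3 4; 1 0 -1)], sign=-1
I_A²/I_B² = (5/84)/(5/126) = 3/2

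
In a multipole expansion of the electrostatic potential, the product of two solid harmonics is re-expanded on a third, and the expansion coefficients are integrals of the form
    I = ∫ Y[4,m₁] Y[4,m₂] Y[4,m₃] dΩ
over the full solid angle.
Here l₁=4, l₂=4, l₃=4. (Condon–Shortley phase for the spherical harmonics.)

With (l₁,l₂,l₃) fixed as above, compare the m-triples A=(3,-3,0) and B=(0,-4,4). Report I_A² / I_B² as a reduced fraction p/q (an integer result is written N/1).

l's match ⇒ only the (l;m) 3-j factors differ between A and B.
A: triangle coeff Δ(4,4,4) = 1/450450; Σ_t [0,1]: t=0:+1/864 t=1:−1/3456 = 1/1152; (3j)²=7/286 [(4 4 4; 3 -3 0)], sign=+1
B: triangle coeff Δ(4,4,4) = 1/450450; Σ_t [0,0]: t=0:+1/13824 = 1/13824; (3j)²=14/1287 [(4 4 4; 0 -4 4)], sign=+1
I_A²/I_B² = (7/286)/(14/1287) = 9/4

9/4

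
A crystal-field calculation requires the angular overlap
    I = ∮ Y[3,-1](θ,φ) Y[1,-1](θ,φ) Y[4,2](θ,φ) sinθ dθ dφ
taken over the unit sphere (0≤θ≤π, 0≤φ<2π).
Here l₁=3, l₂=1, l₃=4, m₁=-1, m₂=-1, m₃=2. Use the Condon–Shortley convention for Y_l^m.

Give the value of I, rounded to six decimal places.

Checks pass: Σm=0; 8 even; l₃=4∈[2,4].
(2·3+1)(2·1+1)(2·4+1) = 189
Δ: 0! 6! 2! / 9! → 1/252
sum: t=0:+1/36 = 1/36
3j²(3 1 4; 0 0 0) = Δ·Π!·Σ² = 4/63  (sign +1)
sum: t=0:+1/96 = 1/96
3j²(3 1 4; -1 -1 2) = Δ·Π!·Σ² = 5/84  (sign +1)
combine: 4πI² = 189·4/63·5/84 = 5/7
take √, sign +1: I = 0.23841361

0.238414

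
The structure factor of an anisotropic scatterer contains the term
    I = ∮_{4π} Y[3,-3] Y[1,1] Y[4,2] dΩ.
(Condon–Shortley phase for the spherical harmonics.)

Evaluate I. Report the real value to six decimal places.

m-sum 0 ✓  L=8 even ✓  2≤4≤4 ✓
Π(2lᵢ+1) = 7×3×9 = 189
triangle coeff Δ(3,1,4) = 1/252
Σ_t [0,0]: t=0:+1/36 = 1/36
(3j)²=4/63 [(3 1 4; 0 0 0)], sign=+1
Σ_t [0,0]: t=0:+1/1440 = 1/1440
(3j)²=1/252 [(3 1 4; -3 1 2)], sign=+1
⇒ 4πI² = 1/21
I = (+1)√(1/21/(4π)) = 0.06155813

0.061558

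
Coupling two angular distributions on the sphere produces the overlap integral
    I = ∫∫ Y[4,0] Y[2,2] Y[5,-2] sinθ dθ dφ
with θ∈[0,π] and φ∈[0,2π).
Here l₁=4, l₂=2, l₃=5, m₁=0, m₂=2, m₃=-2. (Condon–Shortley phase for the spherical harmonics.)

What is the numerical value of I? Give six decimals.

Σlᵢ=11 odd — θ-integrand is odd under cosθ→−cosθ; I=0

0.000000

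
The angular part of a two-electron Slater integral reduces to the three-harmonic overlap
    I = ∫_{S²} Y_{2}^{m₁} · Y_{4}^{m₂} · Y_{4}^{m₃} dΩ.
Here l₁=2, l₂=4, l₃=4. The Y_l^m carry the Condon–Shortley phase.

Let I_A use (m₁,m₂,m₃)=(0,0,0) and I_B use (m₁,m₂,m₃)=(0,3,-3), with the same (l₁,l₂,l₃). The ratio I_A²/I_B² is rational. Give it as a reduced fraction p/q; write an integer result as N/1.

400/49

Same 2,4,4: normalisation and zero-m 3j drop out of the ratio.
A: Δ: 2! 2! 6! / 11! → 1/13860; sum: t=0:+1/192 t=1:−1/36 t=2:+1/192 = -5/288; 3j²(2 4 4; 0 0 0) = Δ·Π!·Σ² = 20/693  (sign -1)
B: Δ: 2! 2! 6! / 11! → 1/13860; sum: t=1:−1/720 t=2:+1/480 = 1/1440; 3j²(2 4 4; 0 3 -3) = Δ·Π!·Σ² = 7/1980  (sign -1)
I_A²/I_B² = (20/693)/(7/1980) = 400/49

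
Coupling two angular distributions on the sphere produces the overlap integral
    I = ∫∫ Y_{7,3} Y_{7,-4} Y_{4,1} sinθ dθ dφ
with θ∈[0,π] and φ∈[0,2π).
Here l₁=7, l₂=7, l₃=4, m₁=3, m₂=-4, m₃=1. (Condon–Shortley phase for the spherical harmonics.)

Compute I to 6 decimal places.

0.111287

Checks pass: Σm=0; 18 even; l₃=4∈[0,14].
(2·7+1)(2·7+1)(2·4+1) = 2025
Δ: 10! 4! 4! / 19! → 1/58198140
sum: t=3:−1/17418240 t=4:+1/622080 t=5:−1/230400 t=6:+1/622080 t=7:−1/17418240 = -1/806400
3j²(7 7 4; 0 0 0) = Δ·Π!·Σ² = 2268/230945  (sign -1)
sum: t=0:+1/522547200 t=1:−1/8709120 t=2:+1/1935360 t=3:−1/4354560 = 13/74649600
3j²(7 7 4; 3 -4 1) = Δ·Π!·Σ² = 91/11628  (sign -1)
combine: 4πI² = 2025·2268/230945·91/11628 = 178605/1147619
take √, sign +1: I = 0.11128663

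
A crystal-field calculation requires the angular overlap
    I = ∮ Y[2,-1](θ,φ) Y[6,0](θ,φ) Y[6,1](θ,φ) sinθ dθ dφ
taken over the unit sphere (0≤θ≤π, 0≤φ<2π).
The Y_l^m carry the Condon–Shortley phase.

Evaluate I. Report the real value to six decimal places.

Checks pass: Σm=0; 14 even; l₃=6∈[4,8].
(2·2+1)(2·6+1)(2·6+1) = 845
Δ: 2! 2! 10! / 15! → 1/90090
sum: t=0:+1/69120 t=1:−1/14400 t=2:+1/69120 = -7/172800
3j²(2 6 6; 0 0 0) = Δ·Π!·Σ² = 14/715  (sign -1)
sum: t=1:−1/28800 t=2:+1/34560 = -1/172800
3j²(2 6 6; -1 0 1) = Δ·Π!·Σ² = 1/1430  (sign +1)
combine: 4πI² = 845·14/715·1/1430 = 7/605
take √, sign -1: I = -0.03034355

-0.030344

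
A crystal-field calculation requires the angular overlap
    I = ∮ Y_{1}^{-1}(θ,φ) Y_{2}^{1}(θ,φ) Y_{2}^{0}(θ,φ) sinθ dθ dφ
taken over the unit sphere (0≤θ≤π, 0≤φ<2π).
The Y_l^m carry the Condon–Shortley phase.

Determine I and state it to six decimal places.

0.000000

l₁+l₂+l₃=5 is odd: 3j(l;000)=0 ⇒ I=0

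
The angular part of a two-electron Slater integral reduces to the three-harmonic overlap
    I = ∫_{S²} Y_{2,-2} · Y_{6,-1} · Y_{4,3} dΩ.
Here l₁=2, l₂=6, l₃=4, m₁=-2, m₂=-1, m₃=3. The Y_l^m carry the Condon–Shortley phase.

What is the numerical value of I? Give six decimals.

Rules hold: Σm=0, L=12 even, 4≤4≤8.
N = 5·13·9 = 585
Δ = 4!·0!·8!/13! = 1/6435
Racah Σ t=2..2: t=2:+1/2304 = 1/2304
⇒ 3j(2 6 4; 0 0 0)² = 5/143, sgn +1
Racah Σ t=4..4: t=4:+1/120960 = 1/120960
⇒ 3j(2 6 4; -2 -1 3)² = 1/1287, sgn -1
4πI² = N·(3j₀)²·(3jₘ)² = 25/1573
I = -1·√(0.0158932/4π) = -0.03556319

-0.035563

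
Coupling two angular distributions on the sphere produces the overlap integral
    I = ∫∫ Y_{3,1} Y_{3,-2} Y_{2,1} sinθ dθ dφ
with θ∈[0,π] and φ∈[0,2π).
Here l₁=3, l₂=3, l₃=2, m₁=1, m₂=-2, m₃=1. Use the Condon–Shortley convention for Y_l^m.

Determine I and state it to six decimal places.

0.162868

Rules hold: Σm=0, L=8 even, 0≤2≤6.
N = 7·7·5 = 245
Δ = 4!·2!·2!/9! = 1/3780
Racah Σ t=1..3: t=1:−1/24 t=2:+1/4 t=3:−1/24 = 1/6
⇒ 3j(3 3 2; 0 0 0)² = 4/105, sgn +1
Racah Σ t=0..1: t=0:+1/48 t=1:−1/12 = -1/16
⇒ 3j(3 3 2; 1 -2 1)² = 1/28, sgn +1
4πI² = N·(3j₀)²·(3jₘ)² = 1/3
I = +1·√(0.333333/4π) = 0.16286750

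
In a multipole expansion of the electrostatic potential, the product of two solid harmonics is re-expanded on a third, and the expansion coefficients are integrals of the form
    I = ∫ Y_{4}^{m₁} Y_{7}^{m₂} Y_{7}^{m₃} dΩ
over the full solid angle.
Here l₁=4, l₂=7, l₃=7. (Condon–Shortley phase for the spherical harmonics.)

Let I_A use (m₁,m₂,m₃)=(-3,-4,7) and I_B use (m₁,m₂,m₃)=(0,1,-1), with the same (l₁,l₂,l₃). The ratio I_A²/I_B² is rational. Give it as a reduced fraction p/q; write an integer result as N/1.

Same 4,7,7: normalisation and zero-m 3j drop out of the ratio.
A: Δ: 4! 4! 10! / 19! → 1/58198140; sum: t=3:−1/522547200 = -1/522547200; 3j²(4 7 7; -3 -4 7) = Δ·Π!·Σ² = 77/11628  (sign -1)
B: Δ: 4! 4! 10! / 19! → 1/58198140; sum: t=0:+1/46448640 t=1:−1/1088640 t=2:+1/276480 t=3:−1/518400 t=4:+1/9953280 = 23/25804800; 3j²(4 7 7; 0 1 -1) = Δ·Π!·Σ² = 42849/6466460  (sign +1)
I_A²/I_B² = (77/11628)/(42849/6466460) = 385385/385641

385385/385641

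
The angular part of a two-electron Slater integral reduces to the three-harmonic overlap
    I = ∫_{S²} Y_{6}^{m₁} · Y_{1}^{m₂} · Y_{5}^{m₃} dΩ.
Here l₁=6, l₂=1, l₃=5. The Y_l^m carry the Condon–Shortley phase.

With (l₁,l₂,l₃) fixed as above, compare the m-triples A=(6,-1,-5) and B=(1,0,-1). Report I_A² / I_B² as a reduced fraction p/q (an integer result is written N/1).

66/35

Shared (l₁,l₂,l₃)=(6,1,5): N and (l;000)² cancel in I_A²/I_B².
A: Δ = 2!·10!·0!/13! = 1/858; Racah Σ t=0..0: t=0:+1/7257600 = 1/7257600; ⇒ 3j(6 1 5; 6 -1 -5)² = 1/13, sgn +1
B: Δ = 2!·10!·0!/13! = 1/858; Racah Σ t=1..1: t=1:−1/17280 = -1/17280; ⇒ 3j(6 1 5; 1 0 -1)² = 35/858, sgn -1
I_A²/I_B² = (1/13)/(35/858) = 66/35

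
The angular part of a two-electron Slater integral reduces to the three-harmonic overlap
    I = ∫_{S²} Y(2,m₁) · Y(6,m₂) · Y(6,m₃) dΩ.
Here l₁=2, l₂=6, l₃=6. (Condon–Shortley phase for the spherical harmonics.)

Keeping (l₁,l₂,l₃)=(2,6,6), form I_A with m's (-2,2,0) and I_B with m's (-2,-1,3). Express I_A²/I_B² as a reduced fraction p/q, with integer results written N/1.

Shared (l₁,l₂,l₃)=(2,6,6): N and (l;000)² cancel in I_A²/I_B².
A: Δ = 2!·2!·10!/15! = 1/90090; Racah Σ t=2..2: t=2:+1/69120 = 1/69120; ⇒ 3j(2 6 6; -2 2 0)² = 4/143, sgn +1
B: Δ = 2!·2!·10!/15! = 1/90090; Racah Σ t=2..2: t=2:+1/120960 = 1/120960; ⇒ 3j(2 6 6; -2 -1 3)² = 24/1001, sgn -1
I_A²/I_B² = (4/143)/(24/1001) = 7/6

7/6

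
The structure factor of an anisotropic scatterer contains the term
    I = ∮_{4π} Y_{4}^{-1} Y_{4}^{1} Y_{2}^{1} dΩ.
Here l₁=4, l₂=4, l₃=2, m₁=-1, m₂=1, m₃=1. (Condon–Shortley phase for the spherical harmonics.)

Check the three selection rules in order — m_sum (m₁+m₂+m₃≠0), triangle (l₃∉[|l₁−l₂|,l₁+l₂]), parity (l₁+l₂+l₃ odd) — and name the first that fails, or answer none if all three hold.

azimuthal sum: -1 + 1 + 1 = 1  ✗
0 ≤ 2 ≤ 8 (triangle on l)
L = 4 + 4 + 2 = 10 (even)

m_sum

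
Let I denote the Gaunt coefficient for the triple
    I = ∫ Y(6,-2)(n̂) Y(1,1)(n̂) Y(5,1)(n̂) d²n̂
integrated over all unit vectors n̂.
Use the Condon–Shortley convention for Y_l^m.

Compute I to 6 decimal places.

0.216205

Checks pass: Σm=0; 12 even; l₃=5∈[5,7].
(2·6+1)(2·1+1)(2·5+1) = 429
Δ: 2! 10! 0! / 13! → 1/858
sum: t=1:−1/14400 = -1/14400
3j²(6 1 5; 0 0 0) = Δ·Π!·Σ² = 6/143  (sign +1)
sum: t=2:+1/34560 = 1/34560
3j²(6 1 5; -2 1 1) = Δ·Π!·Σ² = 14/429  (sign +1)
combine: 4πI² = 429·6/143·14/429 = 84/143
take √, sign +1: I = 0.21620548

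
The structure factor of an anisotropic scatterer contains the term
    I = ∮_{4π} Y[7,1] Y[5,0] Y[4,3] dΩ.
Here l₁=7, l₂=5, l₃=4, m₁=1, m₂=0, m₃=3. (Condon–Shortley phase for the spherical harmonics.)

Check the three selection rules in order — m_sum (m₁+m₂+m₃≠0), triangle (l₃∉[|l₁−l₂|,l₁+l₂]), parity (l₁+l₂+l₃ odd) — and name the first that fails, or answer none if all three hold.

m₁+m₂+m₃ = 1 + 0 + 3 = 4  ✗
triangle: |7−5|=2 ≤ l₃=4 ≤ 7+5=12
parity: l₁+l₂+l₃ = 16 is even

m_sum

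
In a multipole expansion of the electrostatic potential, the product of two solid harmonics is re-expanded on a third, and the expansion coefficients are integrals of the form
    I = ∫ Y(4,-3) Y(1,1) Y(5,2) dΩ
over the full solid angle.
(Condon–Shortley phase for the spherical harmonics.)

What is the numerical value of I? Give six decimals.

0.085055

m-sum 0 ✓  L=10 even ✓  3≤5≤5 ✓
Π(2lᵢ+1) = 9×3×11 = 297
triangle coeff Δ(4,1,5) = 1/495
Σ_t [0,0]: t=0:+1/576 = 1/576
(3j)²=5/99 [(4 1 5; 0 0 0)], sign=-1
Σ_t [0,0]: t=0:+1/10080 = 1/10080
(3j)²=1/165 [(4 1 5; -3 1 2)], sign=-1
⇒ 4πI² = 1/11
I = (+1)√(1/11/(4π)) = 0.08505478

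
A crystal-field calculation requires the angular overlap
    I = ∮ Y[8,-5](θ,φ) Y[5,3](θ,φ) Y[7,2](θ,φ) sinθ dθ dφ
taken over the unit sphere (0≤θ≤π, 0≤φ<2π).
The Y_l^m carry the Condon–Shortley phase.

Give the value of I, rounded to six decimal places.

m-sum 0 ✓  L=20 even ✓  3≤7≤13 ✓
Π(2lᵢ+1) = 17×11×15 = 2805
triangle coeff Δ(8,5,7) = 1/814773960
Σ_t [1,5]: t=1:−1/87091200 t=2:+1/4976640 t=3:−1/2073600 t=4:+1/4976640 t=5:−1/87091200 = -1/9676800
(3j)²=360/46189 [(8 5 7; 0 0 0)], sign=+1
Σ_t [4,6]: t=4:+1/418037760 t=5:−1/58060800 t=6:+1/87091200 = -1/298598400
(3j)²=7/3876 [(8 5 7; -5 3 2)], sign=+1
⇒ 4πI² = 3150/79781
I = (+1)√(3150/79781/(4π)) = 0.05605323

0.056053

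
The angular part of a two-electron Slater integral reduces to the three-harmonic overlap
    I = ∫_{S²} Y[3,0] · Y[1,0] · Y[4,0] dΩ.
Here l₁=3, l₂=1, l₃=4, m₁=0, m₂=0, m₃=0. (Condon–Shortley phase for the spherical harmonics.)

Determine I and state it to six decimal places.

0.246233

Checks pass: Σm=0; 8 even; l₃=4∈[2,4].
(2·3+1)(2·1+1)(2·4+1) = 189
Δ: 0! 6! 2! / 9! → 1/252
sum: t=0:+1/36 = 1/36
3j²(3 1 4; 0 0 0) = Δ·Π!·Σ² = 4/63  (sign +1)
(m-triple is (0,0,0) — same symbol as above.)
combine: 4πI² = 189·4/63·4/63 = 16/21
take √, sign +1: I = 0.24623252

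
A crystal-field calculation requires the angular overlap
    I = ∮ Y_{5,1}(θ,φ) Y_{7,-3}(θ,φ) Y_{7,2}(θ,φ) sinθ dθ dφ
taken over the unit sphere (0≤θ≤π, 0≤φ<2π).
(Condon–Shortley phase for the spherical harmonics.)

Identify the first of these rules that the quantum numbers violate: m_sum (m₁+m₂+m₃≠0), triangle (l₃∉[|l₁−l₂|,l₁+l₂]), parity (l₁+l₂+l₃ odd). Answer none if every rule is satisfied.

parity

azimuthal sum: 1 − 3 + 2 = 0  ✓
2 ≤ 7 ≤ 12 (triangle on l)  ✓
L = 5 + 7 + 7 = 19 (odd)  ✗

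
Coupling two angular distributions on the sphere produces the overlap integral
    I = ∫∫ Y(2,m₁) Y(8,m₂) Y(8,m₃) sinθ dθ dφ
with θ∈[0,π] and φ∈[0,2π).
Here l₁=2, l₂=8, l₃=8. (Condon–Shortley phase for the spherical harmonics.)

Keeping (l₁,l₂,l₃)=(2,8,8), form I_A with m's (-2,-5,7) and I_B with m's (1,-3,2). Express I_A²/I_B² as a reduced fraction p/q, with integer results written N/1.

42/55

Shared (l₁,l₂,l₃)=(2,8,8): N and (l;000)² cancel in I_A²/I_B².
A: Δ = 2!·2!·14!/19! = 1/348840; Racah Σ t=2..2: t=2:+1/24908083200 = 1/24908083200; ⇒ 3j(2 8 8; -2 -5 7)² = 7/1292, sgn -1
B: Δ = 2!·2!·14!/19! = 1/348840; Racah Σ t=0..1: t=0:+1/87091200 t=1:−1/174182400 = 1/174182400; ⇒ 3j(2 8 8; 1 -3 2)² = 55/7752, sgn +1
I_A²/I_B² = (7/1292)/(55/7752) = 42/55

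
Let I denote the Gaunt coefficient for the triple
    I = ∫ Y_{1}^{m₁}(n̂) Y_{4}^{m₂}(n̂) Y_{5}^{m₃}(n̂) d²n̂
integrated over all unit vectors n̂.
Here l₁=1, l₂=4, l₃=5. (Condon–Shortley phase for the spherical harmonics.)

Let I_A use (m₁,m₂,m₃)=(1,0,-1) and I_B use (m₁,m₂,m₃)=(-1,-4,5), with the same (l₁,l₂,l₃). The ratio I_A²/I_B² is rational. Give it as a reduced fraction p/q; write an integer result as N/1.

1/3

Shared (l₁,l₂,l₃)=(1,4,5): N and (l;000)² cancel in I_A²/I_B².
A: Δ = 0!·2!·8!/11! = 1/495; Racah Σ t=0..0: t=0:+1/1152 = 1/1152; ⇒ 3j(1 4 5; 1 0 -1)² = 1/33, sgn +1
B: Δ = 0!·2!·8!/11! = 1/495; Racah Σ t=0..0: t=0:+1/80640 = 1/80640; ⇒ 3j(1 4 5; -1 -4 5)² = 1/11, sgn +1
I_A²/I_B² = (1/33)/(1/11) = 1/3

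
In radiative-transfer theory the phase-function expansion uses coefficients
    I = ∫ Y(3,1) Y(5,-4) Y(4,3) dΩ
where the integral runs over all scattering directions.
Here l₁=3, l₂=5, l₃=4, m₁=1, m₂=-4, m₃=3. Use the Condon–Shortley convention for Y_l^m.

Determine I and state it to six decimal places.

0.042401

m-sum 0 ✓  L=12 even ✓  2≤4≤8 ✓
Π(2lᵢ+1) = 7×11×9 = 693
triangle coeff Δ(3,5,4) = 1/180180
Σ_t [1,3]: t=1:−1/576 t=2:+1/144 t=3:−1/576 = 1/288
(3j)²=20/1001 [(3 5 4; 0 0 0)], sign=+1
Σ_t [0,1]: t=0:+1/5760 t=1:−1/4320 = -1/17280
(3j)²=7/4290 [(3 5 4; 1 -4 3)], sign=+1
⇒ 4πI² = 42/1859
I = (+1)√(42/1859/(4π)) = 0.04240138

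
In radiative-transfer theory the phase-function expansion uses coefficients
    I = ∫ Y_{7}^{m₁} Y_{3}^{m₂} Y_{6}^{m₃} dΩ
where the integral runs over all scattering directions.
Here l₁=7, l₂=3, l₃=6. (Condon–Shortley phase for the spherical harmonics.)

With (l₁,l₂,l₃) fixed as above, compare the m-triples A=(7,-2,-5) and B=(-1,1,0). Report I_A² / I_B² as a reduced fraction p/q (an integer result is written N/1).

l's match ⇒ only the (l;m) 3-j factors differ between A and B.
A: triangle coeff Δ(7,3,6) = 1/2042040; Σ_t [0,0]: t=0:+1/87091200 = 1/87091200; (3j)²=11/408 [(7 3 6; 7 -2 -5)], sign=-1
B: triangle coeff Δ(7,3,6) = 1/2042040; Σ_t [2,4]: t=2:+1/138240 t=3:−1/86400 t=4:+1/829440 = -13/4147200; (3j)²=13/3740 [(7 3 6; -1 1 0)], sign=-1
I_A²/I_B² = (11/408)/(13/3740) = 605/78

605/78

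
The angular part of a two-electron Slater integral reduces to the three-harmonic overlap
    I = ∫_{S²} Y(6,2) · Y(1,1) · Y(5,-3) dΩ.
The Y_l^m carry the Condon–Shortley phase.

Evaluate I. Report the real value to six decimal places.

0.100084

Checks pass: Σm=0; 12 even; l₃=5∈[5,7].
(2·6+1)(2·1+1)(2·5+1) = 429
Δ: 2! 10! 0! / 13! → 1/858
sum: t=1:−1/14400 = -1/14400
3j²(6 1 5; 0 0 0) = Δ·Π!·Σ² = 6/143  (sign +1)
sum: t=2:+1/161280 = 1/161280
3j²(6 1 5; 2 1 -3) = Δ·Π!·Σ² = 1/143  (sign +1)
combine: 4πI² = 429·6/143·1/143 = 18/143
take √, sign +1: I = 0.10008369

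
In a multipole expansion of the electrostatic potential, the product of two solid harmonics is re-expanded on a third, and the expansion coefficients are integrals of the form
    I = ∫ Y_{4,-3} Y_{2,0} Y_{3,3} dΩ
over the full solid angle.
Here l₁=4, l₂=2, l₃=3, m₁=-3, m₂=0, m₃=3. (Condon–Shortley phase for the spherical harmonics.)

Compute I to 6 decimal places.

l₁+l₂+l₃=9 is odd: 3j(l;000)=0 ⇒ I=0

0.000000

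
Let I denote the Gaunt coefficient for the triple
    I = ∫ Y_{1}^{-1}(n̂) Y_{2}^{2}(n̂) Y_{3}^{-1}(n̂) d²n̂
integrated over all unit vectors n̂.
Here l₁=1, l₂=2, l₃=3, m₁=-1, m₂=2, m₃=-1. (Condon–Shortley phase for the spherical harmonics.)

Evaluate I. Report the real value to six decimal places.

-0.082589

m-sum 0 ✓  L=6 even ✓  1≤3≤3 ✓
Π(2lᵢ+1) = 3×5×7 = 105
triangle coeff Δ(1,2,3) = 1/105
Σ_t [0,0]: t=0:+1/4 = 1/4
(3j)²=3/35 [(1 2 3; 0 0 0)], sign=-1
Σ_t [0,0]: t=0:+1/48 = 1/48
(3j)²=1/105 [(1 2 3; -1 2 -1)], sign=+1
⇒ 4πI² = 3/35
I = (-1)√(3/35/(4π)) = -0.08258890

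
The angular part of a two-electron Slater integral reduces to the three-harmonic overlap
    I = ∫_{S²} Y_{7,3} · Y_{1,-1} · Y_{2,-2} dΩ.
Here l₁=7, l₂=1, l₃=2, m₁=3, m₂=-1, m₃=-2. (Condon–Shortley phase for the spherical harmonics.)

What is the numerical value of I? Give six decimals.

0.000000

|7−1|≤2≤7+1 violated ⇒ I = 0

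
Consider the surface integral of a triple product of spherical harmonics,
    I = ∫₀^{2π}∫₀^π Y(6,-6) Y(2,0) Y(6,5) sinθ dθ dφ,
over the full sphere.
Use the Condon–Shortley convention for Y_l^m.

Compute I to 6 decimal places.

-6 + 0 + 5 = -1 ≠ 0: azimuthal integral kills it; I = 0

0.000000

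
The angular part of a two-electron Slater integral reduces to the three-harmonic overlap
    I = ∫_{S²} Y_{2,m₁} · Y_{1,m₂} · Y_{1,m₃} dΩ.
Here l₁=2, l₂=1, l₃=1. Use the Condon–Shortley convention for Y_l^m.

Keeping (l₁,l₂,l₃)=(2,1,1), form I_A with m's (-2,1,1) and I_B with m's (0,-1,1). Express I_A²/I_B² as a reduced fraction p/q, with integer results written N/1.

6/1

Shared (l₁,l₂,l₃)=(2,1,1): N and (l;000)² cancel in I_A²/I_B².
A: Δ = 2!·2!·0!/5! = 1/30; Racah Σ t=2..2: t=2:+1/4 = 1/4; ⇒ 3j(2 1 1; -2 1 1)² = 1/5, sgn +1
B: Δ = 2!·2!·0!/5! = 1/30; Racah Σ t=0..0: t=0:+1/4 = 1/4; ⇒ 3j(2 1 1; 0 -1 1)² = 1/30, sgn +1
I_A²/I_B² = (1/5)/(1/30) = 6/1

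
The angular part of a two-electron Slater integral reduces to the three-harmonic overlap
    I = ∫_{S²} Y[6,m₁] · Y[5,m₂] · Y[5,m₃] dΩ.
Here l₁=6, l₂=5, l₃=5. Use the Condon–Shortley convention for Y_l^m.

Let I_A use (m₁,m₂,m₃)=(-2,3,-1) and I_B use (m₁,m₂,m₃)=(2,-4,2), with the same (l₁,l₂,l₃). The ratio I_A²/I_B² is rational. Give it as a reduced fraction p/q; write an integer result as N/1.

121/126

Shared (l₁,l₂,l₃)=(6,5,5): N and (l;000)² cancel in I_A²/I_B².
A: Δ = 6!·6!·4!/17! = 1/28588560; Racah Σ t=4..6: t=4:+1/55296 t=5:−1/25920 t=6:+1/138240 = -11/829440; ⇒ 3j(6 5 5; -2 3 -1)² = 11/1326, sgn -1
B: Δ = 6!·6!·4!/17! = 1/28588560; Racah Σ t=0..1: t=0:+1/207360 t=1:−1/103680 = -1/207360; ⇒ 3j(6 5 5; 2 -4 2)² = 21/2431, sgn +1
I_A²/I_B² = (11/1326)/(21/2431) = 121/126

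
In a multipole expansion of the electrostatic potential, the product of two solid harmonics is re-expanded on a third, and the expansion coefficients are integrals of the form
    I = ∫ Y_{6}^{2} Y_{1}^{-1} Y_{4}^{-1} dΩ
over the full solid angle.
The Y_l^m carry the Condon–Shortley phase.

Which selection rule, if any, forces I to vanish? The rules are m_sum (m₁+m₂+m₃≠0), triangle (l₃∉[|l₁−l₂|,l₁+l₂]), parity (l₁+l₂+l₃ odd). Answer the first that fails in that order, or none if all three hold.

azimuthal sum: 2 − 1 − 1 = 0  ✓
5 ≤ 4 ≤ 7 (triangle on l)  ✗
L = 6 + 1 + 4 = 11 (odd)

triangle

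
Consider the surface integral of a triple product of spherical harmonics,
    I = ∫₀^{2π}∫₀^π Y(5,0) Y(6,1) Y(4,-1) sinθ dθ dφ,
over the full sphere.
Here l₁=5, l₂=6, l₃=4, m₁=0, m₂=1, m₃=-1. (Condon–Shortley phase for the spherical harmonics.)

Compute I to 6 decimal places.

L=15 odd ⇒ parity kills the (l;000) factor ⇒ I = 0

0.000000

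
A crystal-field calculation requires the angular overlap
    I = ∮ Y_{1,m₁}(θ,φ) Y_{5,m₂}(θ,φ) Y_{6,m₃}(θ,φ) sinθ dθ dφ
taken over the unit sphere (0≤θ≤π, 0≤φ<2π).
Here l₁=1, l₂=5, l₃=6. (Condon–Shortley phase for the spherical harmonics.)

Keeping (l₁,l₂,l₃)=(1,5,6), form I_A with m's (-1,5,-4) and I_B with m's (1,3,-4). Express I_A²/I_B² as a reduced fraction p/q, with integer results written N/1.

Shared (l₁,l₂,l₃)=(1,5,6): N and (l;000)² cancel in I_A²/I_B².
A: Δ = 0!·2!·10!/13! = 1/858; Racah Σ t=0..0: t=0:+1/7257600 = 1/7257600; ⇒ 3j(1 5 6; -1 5 -4)² = 1/858, sgn +1
B: Δ = 0!·2!·10!/13! = 1/858; Racah Σ t=0..0: t=0:+1/161280 = 1/161280; ⇒ 3j(1 5 6; 1 3 -4)² = 15/286, sgn +1
I_A²/I_B² = (1/858)/(15/286) = 1/45

1/45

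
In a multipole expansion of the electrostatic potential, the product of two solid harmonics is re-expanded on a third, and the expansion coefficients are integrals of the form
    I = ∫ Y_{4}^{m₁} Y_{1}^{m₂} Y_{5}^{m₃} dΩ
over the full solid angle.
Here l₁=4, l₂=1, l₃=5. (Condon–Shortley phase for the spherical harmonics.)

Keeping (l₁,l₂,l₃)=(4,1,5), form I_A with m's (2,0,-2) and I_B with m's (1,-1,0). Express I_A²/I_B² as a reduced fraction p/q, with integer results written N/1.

21/10

Shared (l₁,l₂,l₃)=(4,1,5): N and (l;000)² cancel in I_A²/I_B².
A: Δ = 0!·8!·2!/11! = 1/495; Racah Σ t=0..0: t=0:+1/1440 = 1/1440; ⇒ 3j(4 1 5; 2 0 -2)² = 7/165, sgn -1
B: Δ = 0!·8!·2!/11! = 1/495; Racah Σ t=0..0: t=0:+1/1440 = 1/1440; ⇒ 3j(4 1 5; 1 -1 0)² = 2/99, sgn -1
I_A²/I_B² = (7/165)/(2/99) = 21/10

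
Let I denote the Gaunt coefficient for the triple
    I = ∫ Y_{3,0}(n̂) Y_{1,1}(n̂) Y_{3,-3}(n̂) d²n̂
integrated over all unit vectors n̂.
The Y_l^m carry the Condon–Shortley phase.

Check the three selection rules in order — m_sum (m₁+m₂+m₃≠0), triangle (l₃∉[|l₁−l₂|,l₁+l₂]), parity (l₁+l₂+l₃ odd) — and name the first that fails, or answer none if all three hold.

m_sum

m₁+m₂+m₃ = 0 + 1 − 3 = -2  ✗
triangle: |3−1|=2 ≤ l₃=3 ≤ 3+1=4
parity: l₁+l₂+l₃ = 7 is odd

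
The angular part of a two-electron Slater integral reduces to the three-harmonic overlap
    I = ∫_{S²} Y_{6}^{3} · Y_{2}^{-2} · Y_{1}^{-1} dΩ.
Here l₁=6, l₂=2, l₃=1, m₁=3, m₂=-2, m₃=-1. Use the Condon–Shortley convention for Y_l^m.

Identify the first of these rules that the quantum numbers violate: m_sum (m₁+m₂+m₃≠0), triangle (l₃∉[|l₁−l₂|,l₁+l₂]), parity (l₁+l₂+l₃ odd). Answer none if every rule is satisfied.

azimuthal sum: 3 − 2 − 1 = 0  ✓
4 ≤ 1 ≤ 8 (triangle on l)  ✗
L = 6 + 2 + 1 = 9 (odd)

triangle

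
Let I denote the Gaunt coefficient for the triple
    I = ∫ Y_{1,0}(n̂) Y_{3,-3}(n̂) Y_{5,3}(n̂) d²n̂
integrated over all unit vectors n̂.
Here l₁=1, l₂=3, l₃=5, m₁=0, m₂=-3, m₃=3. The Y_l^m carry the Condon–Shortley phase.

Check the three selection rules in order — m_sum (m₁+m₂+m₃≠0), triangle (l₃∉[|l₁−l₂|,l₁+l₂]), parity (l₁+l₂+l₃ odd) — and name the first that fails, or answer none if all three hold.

Σmᵢ = 0  ✓
l₃∈[|l₁−l₂|,l₁+l₂]=[2,4], have l₃=5  ✗
Σlᵢ = 9 ⇒ odd

triangle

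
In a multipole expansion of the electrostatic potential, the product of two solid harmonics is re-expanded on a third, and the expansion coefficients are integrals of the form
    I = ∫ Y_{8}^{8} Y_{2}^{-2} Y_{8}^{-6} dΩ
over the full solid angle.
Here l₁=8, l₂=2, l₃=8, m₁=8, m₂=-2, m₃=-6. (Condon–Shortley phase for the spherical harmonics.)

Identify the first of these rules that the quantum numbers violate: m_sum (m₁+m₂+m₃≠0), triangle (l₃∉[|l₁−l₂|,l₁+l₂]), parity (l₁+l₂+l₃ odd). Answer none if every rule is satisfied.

none

Σmᵢ = 0  ✓
l₃∈[|l₁−l₂|,l₁+l₂]=[6,10], have l₃=8  ✓
Σlᵢ = 18 ⇒ even  ✓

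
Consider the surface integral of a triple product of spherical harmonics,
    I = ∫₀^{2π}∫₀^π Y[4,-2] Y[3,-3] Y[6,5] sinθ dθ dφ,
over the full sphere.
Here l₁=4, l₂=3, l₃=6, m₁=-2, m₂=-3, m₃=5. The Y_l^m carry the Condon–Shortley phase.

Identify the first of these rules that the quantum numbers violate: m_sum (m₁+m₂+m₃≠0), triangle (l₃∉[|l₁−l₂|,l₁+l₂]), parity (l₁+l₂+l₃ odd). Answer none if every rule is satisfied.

parity

m₁+m₂+m₃ = -2 − 3 + 5 = 0  ✓
triangle: |4−3|=1 ≤ l₃=6 ≤ 4+3=7  ✓
parity: l₁+l₂+l₃ = 13 is odd  ✗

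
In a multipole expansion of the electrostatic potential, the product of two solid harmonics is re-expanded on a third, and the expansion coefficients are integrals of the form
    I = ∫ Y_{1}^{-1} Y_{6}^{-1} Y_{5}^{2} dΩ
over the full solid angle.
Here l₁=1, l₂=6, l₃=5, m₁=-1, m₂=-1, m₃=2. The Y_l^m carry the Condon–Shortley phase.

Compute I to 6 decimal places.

-0.129207

m-sum 0 ✓  L=12 even ✓  5≤5≤7 ✓
Π(2lᵢ+1) = 3×13×11 = 429
triangle coeff Δ(1,6,5) = 1/858
Σ_t [1,1]: t=1:−1/14400 = -1/14400
(3j)²=6/143 [(1 6 5; 0 0 0)], sign=+1
Σ_t [2,2]: t=2:+1/60480 = 1/60480
(3j)²=5/429 [(1 6 5; -1 -1 2)], sign=-1
⇒ 4πI² = 30/143
I = (-1)√(30/143/(4π)) = -0.12920749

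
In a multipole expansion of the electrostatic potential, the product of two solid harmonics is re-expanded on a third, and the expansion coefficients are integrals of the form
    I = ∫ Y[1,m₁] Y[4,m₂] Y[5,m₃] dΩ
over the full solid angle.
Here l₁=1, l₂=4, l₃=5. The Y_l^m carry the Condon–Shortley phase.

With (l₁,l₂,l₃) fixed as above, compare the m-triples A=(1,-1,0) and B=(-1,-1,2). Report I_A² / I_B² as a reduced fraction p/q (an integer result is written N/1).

10/21

Same 1,4,5: normalisation and zero-m 3j drop out of the ratio.
A: Δ: 0! 2! 8! / 11! → 1/495; sum: t=0:+1/1440 = 1/1440; 3j²(1 4 5; 1 -1 0) = Δ·Π!·Σ² = 2/99  (sign -1)
B: Δ: 0! 2! 8! / 11! → 1/495; sum: t=0:+1/1440 = 1/1440; 3j²(1 4 5; -1 -1 2) = Δ·Π!·Σ² = 7/165  (sign -1)
I_A²/I_B² = (2/99)/(7/165) = 10/21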